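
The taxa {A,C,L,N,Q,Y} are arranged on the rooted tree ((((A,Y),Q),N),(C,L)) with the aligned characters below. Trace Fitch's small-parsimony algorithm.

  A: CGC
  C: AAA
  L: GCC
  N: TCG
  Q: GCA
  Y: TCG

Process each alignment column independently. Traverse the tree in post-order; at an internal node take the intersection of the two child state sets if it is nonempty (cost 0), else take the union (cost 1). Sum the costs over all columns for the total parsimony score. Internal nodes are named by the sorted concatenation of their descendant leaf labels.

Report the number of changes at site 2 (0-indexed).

site 0, node AY: A={C} ∪ Y={T} → {C,T} (+1)
site 0, node AQY: AY={C,T} ∪ Q={G} → {C,G,T} (+1)
site 0, node ANQY: AQY={C,G,T} ∩ N={T} → {T} (+0)
site 0, node CL: C={A} ∪ L={G} → {A,G} (+1)
site 0, node ACLNQY: ANQY={T} ∪ CL={A,G} → {A,G,T} (+1)
site 1, node AY: A={G} ∪ Y={C} → {C,G} (+1)
site 1, node AQY: AY={C,G} ∩ Q={C} → {C} (+0)
site 1, node ANQY: AQY={C} ∩ N={C} → {C} (+0)
site 1, node CL: C={A} ∪ L={C} → {A,C} (+1)
site 1, node ACLNQY: ANQY={C} ∩ CL={A,C} → {C} (+0)
site 2, node AY: A={C} ∪ Y={G} → {C,G} (+1)
site 2, node AQY: AY={C,G} ∪ Q={A} → {A,C,G} (+1)
site 2, node ANQY: AQY={A,C,G} ∩ N={G} → {G} (+0)
site 2, node CL: C={A} ∪ L={C} → {A,C} (+1)
site 2, node ACLNQY: ANQY={G} ∪ CL={A,C} → {A,C,G} (+1)
per-site changes: [4, 2, 4]; total = 10

4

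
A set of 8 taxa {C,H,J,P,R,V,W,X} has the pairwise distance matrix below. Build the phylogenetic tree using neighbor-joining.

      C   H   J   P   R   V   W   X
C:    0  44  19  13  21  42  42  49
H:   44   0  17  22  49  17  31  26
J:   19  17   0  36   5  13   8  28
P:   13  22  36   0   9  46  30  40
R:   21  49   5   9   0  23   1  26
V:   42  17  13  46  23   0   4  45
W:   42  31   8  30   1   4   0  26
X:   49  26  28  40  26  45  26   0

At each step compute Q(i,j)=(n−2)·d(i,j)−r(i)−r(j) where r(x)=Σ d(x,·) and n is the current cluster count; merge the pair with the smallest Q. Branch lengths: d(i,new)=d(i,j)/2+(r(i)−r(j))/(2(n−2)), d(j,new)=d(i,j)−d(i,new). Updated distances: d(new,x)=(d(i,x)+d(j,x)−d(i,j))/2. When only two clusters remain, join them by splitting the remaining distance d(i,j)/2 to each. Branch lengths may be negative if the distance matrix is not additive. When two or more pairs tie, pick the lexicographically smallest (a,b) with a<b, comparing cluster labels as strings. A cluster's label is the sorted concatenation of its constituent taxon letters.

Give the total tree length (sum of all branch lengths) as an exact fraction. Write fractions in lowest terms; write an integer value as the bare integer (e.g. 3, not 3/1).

step 1: merge (C,P) at d=13, Q=-348; branch lengths C→28/3, P→11/3; new cluster CP
  updated: d(CP,H)=53/2, d(CP,J)=21, d(CP,R)=17/2, d(CP,V)=75/2, d(CP,W)=59/2, d(CP,X)=38
step 2: merge (CP,R) at d=17/2, Q=-231; branch lengths CP→91/10, R→-3/5; new cluster CPR
  updated: d(CPR,H)=67/2, d(CPR,J)=35/4, d(CPR,V)=26, d(CPR,W)=11, d(CPR,X)=111/4
step 3: merge (H,X) at d=26, Q=-693/4; branch lengths H→303/32, X→529/32; new cluster HX
  updated: d(CPR,HX)=141/8, d(HX,J)=19/2, d(HX,V)=18, d(HX,W)=31/2
step 4: merge (V,W) at d=4, Q=-175/2; branch lengths V→23/4, W→-7/4; new cluster VW
  updated: d(CPR,VW)=33/2, d(HX,VW)=59/4, d(J,VW)=17/2
step 5: merge (CPR,J) at d=35/4, Q=-417/8; branch lengths CPR→269/32, J→11/32; new cluster CJPR
  updated: d(CJPR,HX)=147/16, d(CJPR,VW)=65/8
step 6: merge (CJPR,HX) at d=147/16, Q=-513/16; branch lengths CJPR→41/32, HX→253/32; new cluster CHJPRX
  updated: d(CHJPRX,VW)=219/32
step 7: merge (CHJPRX,VW) at d=219/32; branch lengths CHJPRX→219/64, VW→219/64; new cluster CHJPRVWX
final tree: (((((C:28/3,P:11/3):91/10,R:-3/5):269/32,J:11/32):41/32,(H:303/32,X:529/32):253/32):219/64,(V:23/4,W:-7/4):219/64)
total length: 2441/32

2441/32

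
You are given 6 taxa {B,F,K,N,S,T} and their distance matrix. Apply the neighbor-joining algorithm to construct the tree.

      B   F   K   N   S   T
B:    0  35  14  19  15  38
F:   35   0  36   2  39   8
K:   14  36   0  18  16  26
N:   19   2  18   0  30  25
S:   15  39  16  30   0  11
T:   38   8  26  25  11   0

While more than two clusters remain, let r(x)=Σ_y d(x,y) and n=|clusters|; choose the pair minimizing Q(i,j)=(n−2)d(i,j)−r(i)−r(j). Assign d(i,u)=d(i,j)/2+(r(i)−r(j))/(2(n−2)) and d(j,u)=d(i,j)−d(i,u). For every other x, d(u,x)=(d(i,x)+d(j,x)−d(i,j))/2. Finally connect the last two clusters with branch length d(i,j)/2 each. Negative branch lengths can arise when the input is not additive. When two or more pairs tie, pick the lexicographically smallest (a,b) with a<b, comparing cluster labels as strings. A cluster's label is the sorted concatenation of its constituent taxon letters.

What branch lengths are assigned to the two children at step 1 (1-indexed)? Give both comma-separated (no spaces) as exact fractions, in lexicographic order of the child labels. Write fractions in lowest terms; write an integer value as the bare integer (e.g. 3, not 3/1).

17/4,-9/4

iteration 1: select F,N (d=2, Q=-206); attach at lengths (17/4, -9/4); label the merged cluster FN
  updated: d(B,FN)=26, d(FN,K)=26, d(FN,S)=67/2, d(FN,T)=31/2
iteration 2: select FN,T (d=31/2, Q=-145); attach at lengths (19/2, 6); label the merged cluster FNT
  updated: d(B,FNT)=97/4, d(FNT,K)=73/4, d(FNT,S)=29/2
iteration 3: select B,K (d=14, Q=-147/2); attach at lengths (33/4, 23/4); label the merged cluster BK
  updated: d(BK,FNT)=57/4, d(BK,S)=17/2
iteration 4: select BK,FNT (d=57/4, Q=-149/4); attach at lengths (33/8, 81/8); label the merged cluster BFKNT
  updated: d(BFKNT,S)=35/8
iteration 5: select BFKNT,S (d=35/8); attach at lengths (35/16, 35/16); label the merged cluster BFKNST
final tree: (((B:33/4,K:23/4):33/8,((F:17/4,N:-9/4):19/2,T:6):81/8):35/16,S:35/16)
total length: 401/8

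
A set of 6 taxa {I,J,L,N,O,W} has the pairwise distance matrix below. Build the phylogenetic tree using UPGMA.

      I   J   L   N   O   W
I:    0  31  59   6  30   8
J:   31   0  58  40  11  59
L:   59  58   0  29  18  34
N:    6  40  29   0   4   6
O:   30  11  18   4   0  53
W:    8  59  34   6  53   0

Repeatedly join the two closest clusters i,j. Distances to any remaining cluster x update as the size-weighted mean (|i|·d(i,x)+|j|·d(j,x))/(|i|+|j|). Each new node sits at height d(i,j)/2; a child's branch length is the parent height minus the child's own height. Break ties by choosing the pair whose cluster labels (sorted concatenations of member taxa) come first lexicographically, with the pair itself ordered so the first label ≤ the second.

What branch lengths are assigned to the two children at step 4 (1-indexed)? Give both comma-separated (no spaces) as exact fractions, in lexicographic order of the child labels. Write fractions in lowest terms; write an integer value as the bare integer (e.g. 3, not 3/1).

35/3,47/12

step 1: merge (N,O) at d=4; branch lengths N→2, O→2; new cluster NO
  updated: d(I,NO)=18, d(J,NO)=51/2, d(L,NO)=47/2, d(NO,W)=59/2
step 2: merge (I,W) at d=8; branch lengths I→4, W→4; new cluster IW
  updated: d(IW,J)=45, d(IW,L)=93/2, d(IW,NO)=95/4
step 3: merge (L,NO) at d=47/2; branch lengths L→47/4, NO→39/4; new cluster LNO
  updated: d(IW,LNO)=94/3, d(J,LNO)=109/3
step 4: merge (IW,LNO) at d=94/3; branch lengths IW→35/3, LNO→47/12; new cluster ILNOW
  updated: d(ILNOW,J)=199/5
step 5: merge (ILNOW,J) at d=199/5; branch lengths ILNOW→127/30, J→199/10; new cluster IJLNOW
final tree: (((I:4,W:4):35/3,(L:47/4,(N:2,O:2):39/4):47/12):127/30,J:199/10)
total length: 4393/60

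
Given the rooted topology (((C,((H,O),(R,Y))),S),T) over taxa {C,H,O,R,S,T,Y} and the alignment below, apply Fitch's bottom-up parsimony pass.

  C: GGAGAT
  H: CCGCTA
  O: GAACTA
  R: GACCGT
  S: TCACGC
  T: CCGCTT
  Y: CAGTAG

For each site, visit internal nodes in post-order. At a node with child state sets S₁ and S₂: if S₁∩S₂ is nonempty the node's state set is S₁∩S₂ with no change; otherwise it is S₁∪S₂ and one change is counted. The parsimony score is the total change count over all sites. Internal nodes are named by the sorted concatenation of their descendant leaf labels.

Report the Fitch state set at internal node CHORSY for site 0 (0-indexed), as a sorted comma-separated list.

G,T

HO@0: {C} ∪ {G} = {C,G} (union, +1)
RY@0: {G} ∪ {C} = {C,G} (union, +1)
HORY@0: {C,G} ∩ {C,G} = {C,G} (intersection, +0)
CHORY@0: {G} ∩ {C,G} = {G} (intersection, +0)
CHORSY@0: {G} ∪ {T} = {G,T} (union, +1)
CHORSTY@0: {G,T} ∪ {C} = {C,G,T} (union, +1)
HO@1: {C} ∪ {A} = {A,C} (union, +1)
RY@1: {A} ∩ {A} = {A} (intersection, +0)
HORY@1: {A,C} ∩ {A} = {A} (intersection, +0)
CHORY@1: {G} ∪ {A} = {A,G} (union, +1)
CHORSY@1: {A,G} ∪ {C} = {A,C,G} (union, +1)
CHORSTY@1: {A,C,G} ∩ {C} = {C} (intersection, +0)
HO@2: {G} ∪ {A} = {A,G} (union, +1)
RY@2: {C} ∪ {G} = {C,G} (union, +1)
HORY@2: {A,G} ∩ {C,G} = {G} (intersection, +0)
CHORY@2: {A} ∪ {G} = {A,G} (union, +1)
CHORSY@2: {A,G} ∩ {A} = {A} (intersection, +0)
CHORSTY@2: {A} ∪ {G} = {A,G} (union, +1)
HO@3: {C} ∩ {C} = {C} (intersection, +0)
RY@3: {C} ∪ {T} = {C,T} (union, +1)
HORY@3: {C} ∩ {C,T} = {C} (intersection, +0)
CHORY@3: {G} ∪ {C} = {C,G} (union, +1)
CHORSY@3: {C,G} ∩ {C} = {C} (intersection, +0)
CHORSTY@3: {C} ∩ {C} = {C} (intersection, +0)
HO@4: {T} ∩ {T} = {T} (intersection, +0)
RY@4: {G} ∪ {A} = {A,G} (union, +1)
HORY@4: {T} ∪ {A,G} = {A,G,T} (union, +1)
CHORY@4: {A} ∩ {A,G,T} = {A} (intersection, +0)
CHORSY@4: {A} ∪ {G} = {A,G} (union, +1)
CHORSTY@4: {A,G} ∪ {T} = {A,G,T} (union, +1)
HO@5: {A} ∩ {A} = {A} (intersection, +0)
RY@5: {T} ∪ {G} = {G,T} (union, +1)
HORY@5: {A} ∪ {G,T} = {A,G,T} (union, +1)
CHORY@5: {T} ∩ {A,G,T} = {T} (intersection, +0)
CHORSY@5: {T} ∪ {C} = {C,T} (union, +1)
CHORSTY@5: {C,T} ∩ {T} = {T} (intersection, +0)
per-site changes: [4, 3, 4, 2, 4, 3]; total = 20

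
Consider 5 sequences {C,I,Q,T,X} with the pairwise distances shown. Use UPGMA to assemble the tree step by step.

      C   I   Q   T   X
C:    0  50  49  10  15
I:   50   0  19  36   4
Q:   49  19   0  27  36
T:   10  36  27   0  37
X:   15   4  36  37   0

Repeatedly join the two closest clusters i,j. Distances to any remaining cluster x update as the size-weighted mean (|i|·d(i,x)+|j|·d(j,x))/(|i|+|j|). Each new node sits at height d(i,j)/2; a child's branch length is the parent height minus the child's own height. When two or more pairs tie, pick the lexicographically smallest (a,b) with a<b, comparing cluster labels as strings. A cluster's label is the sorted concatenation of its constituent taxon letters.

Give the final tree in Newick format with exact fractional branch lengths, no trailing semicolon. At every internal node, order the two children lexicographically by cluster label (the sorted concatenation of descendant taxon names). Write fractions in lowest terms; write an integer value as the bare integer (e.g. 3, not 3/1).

1. join I+X (d=4) ⇒ IX; edges |I|=2, |X|=2
  updated: d(C,IX)=65/2, d(IX,Q)=55/2, d(IX,T)=73/2
2. join C+T (d=10) ⇒ CT; edges |C|=5, |T|=5
  updated: d(CT,IX)=69/2, d(CT,Q)=38
3. join IX+Q (d=55/2) ⇒ IQX; edges |IX|=47/4, |Q|=55/4
  updated: d(CT,IQX)=107/3
4. join CT+IQX (d=107/3) ⇒ CIQTX; edges |CT|=77/6, |IQX|=49/12
final tree: ((C:5,T:5):77/6,((I:2,X:2):47/4,Q:55/4):49/12)
total length: 677/12

((C:5,T:5):77/6,((I:2,X:2):47/4,Q:55/4):49/12)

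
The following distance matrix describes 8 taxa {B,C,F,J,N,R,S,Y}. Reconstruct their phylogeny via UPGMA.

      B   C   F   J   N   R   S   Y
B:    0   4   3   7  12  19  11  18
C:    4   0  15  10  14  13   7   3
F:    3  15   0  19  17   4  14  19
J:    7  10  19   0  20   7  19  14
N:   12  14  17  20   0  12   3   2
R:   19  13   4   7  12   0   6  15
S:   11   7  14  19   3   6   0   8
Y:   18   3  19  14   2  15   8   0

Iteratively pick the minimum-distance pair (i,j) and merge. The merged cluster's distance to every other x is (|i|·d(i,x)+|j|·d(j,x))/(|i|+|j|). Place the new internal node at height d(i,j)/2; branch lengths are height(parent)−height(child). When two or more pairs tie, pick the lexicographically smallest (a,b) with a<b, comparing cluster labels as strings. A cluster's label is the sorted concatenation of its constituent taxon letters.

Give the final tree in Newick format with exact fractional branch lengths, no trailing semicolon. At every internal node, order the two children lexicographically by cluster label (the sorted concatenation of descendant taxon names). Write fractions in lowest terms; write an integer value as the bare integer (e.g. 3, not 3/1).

iteration 1: select N,Y (d=2); attach at lengths (1, 1); label the merged cluster NY
  updated: d(B,NY)=15, d(C,NY)=17/2, d(F,NY)=18, d(J,NY)=17, d(NY,R)=27/2, d(NY,S)=11/2
iteration 2: select B,F (d=3); attach at lengths (3/2, 3/2); label the merged cluster BF
  updated: d(BF,C)=19/2, d(BF,J)=13, d(BF,NY)=33/2, d(BF,R)=23/2, d(BF,S)=25/2
iteration 3: select NY,S (d=11/2); attach at lengths (7/4, 11/4); label the merged cluster NSY
  updated: d(BF,NSY)=91/6, d(C,NSY)=8, d(J,NSY)=53/3, d(NSY,R)=11
iteration 4: select J,R (d=7); attach at lengths (7/2, 7/2); label the merged cluster JR
  updated: d(BF,JR)=49/4, d(C,JR)=23/2, d(JR,NSY)=43/3
iteration 5: select C,NSY (d=8); attach at lengths (4, 5/4); label the merged cluster CNSY
  updated: d(BF,CNSY)=55/4, d(CNSY,JR)=109/8
iteration 6: select BF,JR (d=49/4); attach at lengths (37/8, 21/8); label the merged cluster BFJR
  updated: d(BFJR,CNSY)=219/16
iteration 7: select BFJR,CNSY (d=219/16); attach at lengths (23/32, 91/32); label the merged cluster BCFJNRSY
final tree: (((B:3/2,F:3/2):37/8,(J:7/2,R:7/2):21/8):23/32,(C:4,((N:1,Y:1):7/4,S:11/4):5/4):91/32)
total length: 521/16

(((B:3/2,F:3/2):37/8,(J:7/2,R:7/2):21/8):23/32,(C:4,((N:1,Y:1):7/4,S:11/4):5/4):91/32)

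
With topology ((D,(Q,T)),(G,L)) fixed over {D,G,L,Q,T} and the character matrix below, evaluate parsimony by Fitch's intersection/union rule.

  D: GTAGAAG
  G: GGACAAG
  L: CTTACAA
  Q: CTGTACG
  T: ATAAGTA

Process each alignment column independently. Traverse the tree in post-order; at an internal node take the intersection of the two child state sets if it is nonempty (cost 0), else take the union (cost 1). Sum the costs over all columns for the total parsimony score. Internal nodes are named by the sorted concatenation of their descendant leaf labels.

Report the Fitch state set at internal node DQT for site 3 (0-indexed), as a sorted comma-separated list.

A,G,T

[col 0] QT: children Q:{C}, T:{A} ∪→ {A,C}; cost 1
[col 0] DQT: children D:{G}, QT:{A,C} ∪→ {A,C,G}; cost 1
[col 0] GL: children G:{G}, L:{C} ∪→ {C,G}; cost 1
[col 0] DGLQT: children DQT:{A,C,G}, GL:{C,G} ∩→ {C,G}; cost 0
[col 1] QT: children Q:{T}, T:{T} ∩→ {T}; cost 0
[col 1] DQT: children D:{T}, QT:{T} ∩→ {T}; cost 0
[col 1] GL: children G:{G}, L:{T} ∪→ {G,T}; cost 1
[col 1] DGLQT: children DQT:{T}, GL:{G,T} ∩→ {T}; cost 0
[col 2] QT: children Q:{G}, T:{A} ∪→ {A,G}; cost 1
[col 2] DQT: children D:{A}, QT:{A,G} ∩→ {A}; cost 0
[col 2] GL: children G:{A}, L:{T} ∪→ {A,T}; cost 1
[col 2] DGLQT: children DQT:{A}, GL:{A,T} ∩→ {A}; cost 0
[col 3] QT: children Q:{T}, T:{A} ∪→ {A,T}; cost 1
[col 3] DQT: children D:{G}, QT:{A,T} ∪→ {A,G,T}; cost 1
[col 3] GL: children G:{C}, L:{A} ∪→ {A,C}; cost 1
[col 3] DGLQT: children DQT:{A,G,T}, GL:{A,C} ∩→ {A}; cost 0
[col 4] QT: children Q:{A}, T:{G} ∪→ {A,G}; cost 1
[col 4] DQT: children D:{A}, QT:{A,G} ∩→ {A}; cost 0
[col 4] GL: children G:{A}, L:{C} ∪→ {A,C}; cost 1
[col 4] DGLQT: children DQT:{A}, GL:{A,C} ∩→ {A}; cost 0
[col 5] QT: children Q:{C}, T:{T} ∪→ {C,T}; cost 1
[col 5] DQT: children D:{A}, QT:{C,T} ∪→ {A,C,T}; cost 1
[col 5] GL: children G:{A}, L:{A} ∩→ {A}; cost 0
[col 5] DGLQT: children DQT:{A,C,T}, GL:{A} ∩→ {A}; cost 0
[col 6] QT: children Q:{G}, T:{A} ∪→ {A,G}; cost 1
[col 6] DQT: children D:{G}, QT:{A,G} ∩→ {G}; cost 0
[col 6] GL: children G:{G}, L:{A} ∪→ {A,G}; cost 1
[col 6] DGLQT: children DQT:{G}, GL:{A,G} ∩→ {G}; cost 0
per-site changes: [3, 1, 2, 3, 2, 2, 2]; total = 15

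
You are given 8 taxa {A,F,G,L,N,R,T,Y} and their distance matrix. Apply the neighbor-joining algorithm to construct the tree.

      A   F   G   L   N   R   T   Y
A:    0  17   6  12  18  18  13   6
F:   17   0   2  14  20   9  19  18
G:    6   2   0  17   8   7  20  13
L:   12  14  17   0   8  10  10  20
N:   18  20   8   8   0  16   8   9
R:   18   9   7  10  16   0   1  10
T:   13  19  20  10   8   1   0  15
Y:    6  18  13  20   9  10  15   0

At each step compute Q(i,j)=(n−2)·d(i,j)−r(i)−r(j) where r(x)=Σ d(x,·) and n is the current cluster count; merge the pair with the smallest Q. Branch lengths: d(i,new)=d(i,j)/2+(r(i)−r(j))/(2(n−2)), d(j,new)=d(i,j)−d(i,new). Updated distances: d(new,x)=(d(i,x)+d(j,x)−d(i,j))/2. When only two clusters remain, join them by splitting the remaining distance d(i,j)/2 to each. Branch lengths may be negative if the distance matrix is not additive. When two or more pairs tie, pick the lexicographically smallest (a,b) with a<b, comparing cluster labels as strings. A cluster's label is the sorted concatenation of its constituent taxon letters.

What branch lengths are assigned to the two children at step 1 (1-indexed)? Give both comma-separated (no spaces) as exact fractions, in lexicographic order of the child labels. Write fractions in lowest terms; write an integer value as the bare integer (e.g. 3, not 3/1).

19/6,-7/6

iteration 1: select F,G (d=2, Q=-160); attach at lengths (19/6, -7/6); label the merged cluster FG
  updated: d(A,FG)=21/2, d(FG,L)=29/2, d(FG,N)=13, d(FG,R)=7, d(FG,T)=37/2, d(FG,Y)=29/2
iteration 2: select R,T (d=1, Q=-245/2); attach at lengths (3/20, 17/20); label the merged cluster RT
  updated: d(A,RT)=15, d(FG,RT)=49/4, d(L,RT)=19/2, d(N,RT)=23/2, d(RT,Y)=12
iteration 3: select A,Y (d=6, Q=-99); attach at lengths (3, 3); label the merged cluster AY
  updated: d(AY,FG)=19/2, d(AY,L)=13, d(AY,N)=21/2, d(AY,RT)=21/2
iteration 4: select AY,FG (d=19/2, Q=-257/4); attach at lengths (91/24, 137/24); label the merged cluster AFGY
  updated: d(AFGY,L)=9, d(AFGY,N)=7, d(AFGY,RT)=53/8
iteration 5: select AFGY,RT (d=53/8, Q=-37); attach at lengths (33/16, 73/16); label the merged cluster AFGRTY
  updated: d(AFGRTY,L)=95/16, d(AFGRTY,N)=95/16
iteration 6: select AFGRTY,L (d=95/16, Q=-159/8); attach at lengths (31/16, 4); label the merged cluster AFGLRTY
  updated: d(AFGLRTY,N)=4
iteration 7: select AFGLRTY,N (d=4); attach at lengths (2, 2); label the merged cluster AFGLNRTY
final tree: (((((A:3,Y:3):91/24,(F:19/6,G:-7/6):137/24):33/16,(R:3/20,T:17/20):73/16):31/16,L:4):2,N:2)
total length: 561/16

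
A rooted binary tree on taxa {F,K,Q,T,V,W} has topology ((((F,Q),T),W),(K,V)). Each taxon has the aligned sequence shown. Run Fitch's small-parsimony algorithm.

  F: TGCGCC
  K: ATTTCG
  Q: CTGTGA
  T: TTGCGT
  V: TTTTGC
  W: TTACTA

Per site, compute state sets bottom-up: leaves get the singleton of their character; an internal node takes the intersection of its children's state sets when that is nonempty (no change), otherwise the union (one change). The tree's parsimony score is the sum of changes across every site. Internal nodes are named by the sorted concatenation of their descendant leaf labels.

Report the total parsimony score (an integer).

[col 0] FQ: children F:{T}, Q:{C} ∪→ {C,T}; cost 1
[col 0] FQT: children FQ:{C,T}, T:{T} ∩→ {T}; cost 0
[col 0] FQTW: children FQT:{T}, W:{T} ∩→ {T}; cost 0
[col 0] KV: children K:{A}, V:{T} ∪→ {A,T}; cost 1
[col 0] FKQTVW: children FQTW:{T}, KV:{A,T} ∩→ {T}; cost 0
[col 1] FQ: children F:{G}, Q:{T} ∪→ {G,T}; cost 1
[col 1] FQT: children FQ:{G,T}, T:{T} ∩→ {T}; cost 0
[col 1] FQTW: children FQT:{T}, W:{T} ∩→ {T}; cost 0
[col 1] KV: children K:{T}, V:{T} ∩→ {T}; cost 0
[col 1] FKQTVW: children FQTW:{T}, KV:{T} ∩→ {T}; cost 0
[col 2] FQ: children F:{C}, Q:{G} ∪→ {C,G}; cost 1
[col 2] FQT: children FQ:{C,G}, T:{G} ∩→ {G}; cost 0
[col 2] FQTW: children FQT:{G}, W:{A} ∪→ {A,G}; cost 1
[col 2] KV: children K:{T}, V:{T} ∩→ {T}; cost 0
[col 2] FKQTVW: children FQTW:{A,G}, KV:{T} ∪→ {A,G,T}; cost 1
[col 3] FQ: children F:{G}, Q:{T} ∪→ {G,T}; cost 1
[col 3] FQT: children FQ:{G,T}, T:{C} ∪→ {C,G,T}; cost 1
[col 3] FQTW: children FQT:{C,G,T}, W:{C} ∩→ {C}; cost 0
[col 3] KV: children K:{T}, V:{T} ∩→ {T}; cost 0
[col 3] FKQTVW: children FQTW:{C}, KV:{T} ∪→ {C,T}; cost 1
[col 4] FQ: children F:{C}, Q:{G} ∪→ {C,G}; cost 1
[col 4] FQT: children FQ:{C,G}, T:{G} ∩→ {G}; cost 0
[col 4] FQTW: children FQT:{G}, W:{T} ∪→ {G,T}; cost 1
[col 4] KV: children K:{C}, V:{G} ∪→ {C,G}; cost 1
[col 4] FKQTVW: children FQTW:{G,T}, KV:{C,G} ∩→ {G}; cost 0
[col 5] FQ: children F:{C}, Q:{A} ∪→ {A,C}; cost 1
[col 5] FQT: children FQ:{A,C}, T:{T} ∪→ {A,C,T}; cost 1
[col 5] FQTW: children FQT:{A,C,T}, W:{A} ∩→ {A}; cost 0
[col 5] KV: children K:{G}, V:{C} ∪→ {C,G}; cost 1
[col 5] FKQTVW: children FQTW:{A}, KV:{C,G} ∪→ {A,C,G}; cost 1
per-site changes: [2, 1, 3, 3, 3, 4]; total = 16

16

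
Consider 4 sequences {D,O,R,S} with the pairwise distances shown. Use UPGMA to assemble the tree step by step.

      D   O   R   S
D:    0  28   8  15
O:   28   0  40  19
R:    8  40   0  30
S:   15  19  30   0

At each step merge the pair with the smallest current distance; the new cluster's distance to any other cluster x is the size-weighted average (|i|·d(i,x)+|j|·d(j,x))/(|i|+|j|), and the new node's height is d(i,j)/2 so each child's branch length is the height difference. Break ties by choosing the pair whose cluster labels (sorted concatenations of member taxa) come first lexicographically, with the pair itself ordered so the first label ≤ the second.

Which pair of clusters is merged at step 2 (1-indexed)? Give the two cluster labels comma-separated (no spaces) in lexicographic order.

O,S

1. join D+R (d=8) ⇒ DR; edges |D|=4, |R|=4
  updated: d(DR,O)=34, d(DR,S)=45/2
2. join O+S (d=19) ⇒ OS; edges |O|=19/2, |S|=19/2
  updated: d(DR,OS)=113/4
3. join DR+OS (d=113/4) ⇒ DORS; edges |DR|=81/8, |OS|=37/8
final tree: ((D:4,R:4):81/8,(O:19/2,S:19/2):37/8)
total length: 167/4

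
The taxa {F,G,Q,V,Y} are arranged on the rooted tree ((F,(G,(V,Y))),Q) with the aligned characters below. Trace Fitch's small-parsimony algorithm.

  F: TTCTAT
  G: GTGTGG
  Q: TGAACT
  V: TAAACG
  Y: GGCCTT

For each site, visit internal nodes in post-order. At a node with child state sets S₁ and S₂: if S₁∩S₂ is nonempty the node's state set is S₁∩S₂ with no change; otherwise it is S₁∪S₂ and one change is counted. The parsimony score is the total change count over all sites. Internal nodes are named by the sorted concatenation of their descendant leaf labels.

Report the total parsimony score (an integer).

[col 0] VY: children V:{T}, Y:{G} ∪→ {G,T}; cost 1
[col 0] GVY: children G:{G}, VY:{G,T} ∩→ {G}; cost 0
[col 0] FGVY: children F:{T}, GVY:{G} ∪→ {G,T}; cost 1
[col 0] FGQVY: children FGVY:{G,T}, Q:{T} ∩→ {T}; cost 0
[col 1] VY: children V:{A}, Y:{G} ∪→ {A,G}; cost 1
[col 1] GVY: children G:{T}, VY:{A,G} ∪→ {A,G,T}; cost 1
[col 1] FGVY: children F:{T}, GVY:{A,G,T} ∩→ {T}; cost 0
[col 1] FGQVY: children FGVY:{T}, Q:{G} ∪→ {G,T}; cost 1
[col 2] VY: children V:{A}, Y:{C} ∪→ {A,C}; cost 1
[col 2] GVY: children G:{G}, VY:{A,C} ∪→ {A,C,G}; cost 1
[col 2] FGVY: children F:{C}, GVY:{A,C,G} ∩→ {C}; cost 0
[col 2] FGQVY: children FGVY:{C}, Q:{A} ∪→ {A,C}; cost 1
[col 3] VY: children V:{A}, Y:{C} ∪→ {A,C}; cost 1
[col 3] GVY: children G:{T}, VY:{A,C} ∪→ {A,C,T}; cost 1
[col 3] FGVY: children F:{T}, GVY:{A,C,T} ∩→ {T}; cost 0
[col 3] FGQVY: children FGVY:{T}, Q:{A} ∪→ {A,T}; cost 1
[col 4] VY: children V:{C}, Y:{T} ∪→ {C,T}; cost 1
[col 4] GVY: children G:{G}, VY:{C,T} ∪→ {C,G,T}; cost 1
[col 4] FGVY: children F:{A}, GVY:{C,G,T} ∪→ {A,C,G,T}; cost 1
[col 4] FGQVY: children FGVY:{A,C,G,T}, Q:{C} ∩→ {C}; cost 0
[col 5] VY: children V:{G}, Y:{T} ∪→ {G,T}; cost 1
[col 5] GVY: children G:{G}, VY:{G,T} ∩→ {G}; cost 0
[col 5] FGVY: children F:{T}, GVY:{G} ∪→ {G,T}; cost 1
[col 5] FGQVY: children FGVY:{G,T}, Q:{T} ∩→ {T}; cost 0
per-site changes: [2, 3, 3, 3, 3, 2]; total = 16

16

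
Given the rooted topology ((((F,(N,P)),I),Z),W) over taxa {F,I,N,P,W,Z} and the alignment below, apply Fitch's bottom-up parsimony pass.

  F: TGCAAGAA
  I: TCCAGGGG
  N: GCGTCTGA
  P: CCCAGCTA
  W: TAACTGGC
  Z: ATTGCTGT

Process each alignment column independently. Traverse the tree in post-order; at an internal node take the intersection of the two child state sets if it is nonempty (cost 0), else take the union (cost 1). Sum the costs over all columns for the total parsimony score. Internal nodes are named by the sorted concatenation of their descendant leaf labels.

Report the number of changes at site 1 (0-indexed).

site 0, node NP: N={G} ∪ P={C} → {C,G} (+1)
site 0, node FNP: F={T} ∪ NP={C,G} → {C,G,T} (+1)
site 0, node FINP: FNP={C,G,T} ∩ I={T} → {T} (+0)
site 0, node FINPZ: FINP={T} ∪ Z={A} → {A,T} (+1)
site 0, node FINPWZ: FINPZ={A,T} ∩ W={T} → {T} (+0)
site 1, node NP: N={C} ∩ P={C} → {C} (+0)
site 1, node FNP: F={G} ∪ NP={C} → {C,G} (+1)
site 1, node FINP: FNP={C,G} ∩ I={C} → {C} (+0)
site 1, node FINPZ: FINP={C} ∪ Z={T} → {C,T} (+1)
site 1, node FINPWZ: FINPZ={C,T} ∪ W={A} → {A,C,T} (+1)
site 2, node NP: N={G} ∪ P={C} → {C,G} (+1)
site 2, node FNP: F={C} ∩ NP={C,G} → {C} (+0)
site 2, node FINP: FNP={C} ∩ I={C} → {C} (+0)
site 2, node FINPZ: FINP={C} ∪ Z={T} → {C,T} (+1)
site 2, node FINPWZ: FINPZ={C,T} ∪ W={A} → {A,C,T} (+1)
site 3, node NP: N={T} ∪ P={A} → {A,T} (+1)
site 3, node FNP: F={A} ∩ NP={A,T} → {A} (+0)
site 3, node FINP: FNP={A} ∩ I={A} → {A} (+0)
site 3, node FINPZ: FINP={A} ∪ Z={G} → {A,G} (+1)
site 3, node FINPWZ: FINPZ={A,G} ∪ W={C} → {A,C,G} (+1)
site 4, node NP: N={C} ∪ P={G} → {C,G} (+1)
site 4, node FNP: F={A} ∪ NP={C,G} → {A,C,G} (+1)
site 4, node FINP: FNP={A,C,G} ∩ I={G} → {G} (+0)
site 4, node FINPZ: FINP={G} ∪ Z={C} → {C,G} (+1)
site 4, node FINPWZ: FINPZ={C,G} ∪ W={T} → {C,G,T} (+1)
site 5, node NP: N={T} ∪ P={C} → {C,T} (+1)
site 5, node FNP: F={G} ∪ NP={C,T} → {C,G,T} (+1)
site 5, node FINP: FNP={C,G,T} ∩ I={G} → {G} (+0)
site 5, node FINPZ: FINP={G} ∪ Z={T} → {G,T} (+1)
site 5, node FINPWZ: FINPZ={G,T} ∩ W={G} → {G} (+0)
site 6, node NP: N={G} ∪ P={T} → {G,T} (+1)
site 6, node FNP: F={A} ∪ NP={G,T} → {A,G,T} (+1)
site 6, node FINP: FNP={A,G,T} ∩ I={G} → {G} (+0)
site 6, node FINPZ: FINP={G} ∩ Z={G} → {G} (+0)
site 6, node FINPWZ: FINPZ={G} ∩ W={G} → {G} (+0)
site 7, node NP: N={A} ∩ P={A} → {A} (+0)
site 7, node FNP: F={A} ∩ NP={A} → {A} (+0)
site 7, node FINP: FNP={A} ∪ I={G} → {A,G} (+1)
site 7, node FINPZ: FINP={A,G} ∪ Z={T} → {A,G,T} (+1)
site 7, node FINPWZ: FINPZ={A,G,T} ∪ W={C} → {A,C,G,T} (+1)
per-site changes: [3, 3, 3, 3, 4, 3, 2, 3]; total = 24

3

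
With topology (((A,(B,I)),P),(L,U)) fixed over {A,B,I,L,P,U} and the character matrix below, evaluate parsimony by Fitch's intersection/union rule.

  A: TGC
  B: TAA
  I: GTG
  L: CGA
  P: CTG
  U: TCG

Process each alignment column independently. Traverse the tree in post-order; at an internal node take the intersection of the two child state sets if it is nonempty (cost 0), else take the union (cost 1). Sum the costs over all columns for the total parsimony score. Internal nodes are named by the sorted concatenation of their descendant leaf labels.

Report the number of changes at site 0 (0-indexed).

[col 0] BI: children B:{T}, I:{G} ∪→ {G,T}; cost 1
[col 0] ABI: children A:{T}, BI:{G,T} ∩→ {T}; cost 0
[col 0] ABIP: children ABI:{T}, P:{C} ∪→ {C,T}; cost 1
[col 0] LU: children L:{C}, U:{T} ∪→ {C,T}; cost 1
[col 0] ABILPU: children ABIP:{C,T}, LU:{C,T} ∩→ {C,T}; cost 0
[col 1] BI: children B:{A}, I:{T} ∪→ {A,T}; cost 1
[col 1] ABI: children A:{G}, BI:{A,T} ∪→ {A,G,T}; cost 1
[col 1] ABIP: children ABI:{A,G,T}, P:{T} ∩→ {T}; cost 0
[col 1] LU: children L:{G}, U:{C} ∪→ {C,G}; cost 1
[col 1] ABILPU: children ABIP:{T}, LU:{C,G} ∪→ {C,G,T}; cost 1
[col 2] BI: children B:{A}, I:{G} ∪→ {A,G}; cost 1
[col 2] ABI: children A:{C}, BI:{A,G} ∪→ {A,C,G}; cost 1
[col 2] ABIP: children ABI:{A,C,G}, P:{G} ∩→ {G}; cost 0
[col 2] LU: children L:{A}, U:{G} ∪→ {A,G}; cost 1
[col 2] ABILPU: children ABIP:{G}, LU:{A,G} ∩→ {G}; cost 0
per-site changes: [3, 4, 3]; total = 10

3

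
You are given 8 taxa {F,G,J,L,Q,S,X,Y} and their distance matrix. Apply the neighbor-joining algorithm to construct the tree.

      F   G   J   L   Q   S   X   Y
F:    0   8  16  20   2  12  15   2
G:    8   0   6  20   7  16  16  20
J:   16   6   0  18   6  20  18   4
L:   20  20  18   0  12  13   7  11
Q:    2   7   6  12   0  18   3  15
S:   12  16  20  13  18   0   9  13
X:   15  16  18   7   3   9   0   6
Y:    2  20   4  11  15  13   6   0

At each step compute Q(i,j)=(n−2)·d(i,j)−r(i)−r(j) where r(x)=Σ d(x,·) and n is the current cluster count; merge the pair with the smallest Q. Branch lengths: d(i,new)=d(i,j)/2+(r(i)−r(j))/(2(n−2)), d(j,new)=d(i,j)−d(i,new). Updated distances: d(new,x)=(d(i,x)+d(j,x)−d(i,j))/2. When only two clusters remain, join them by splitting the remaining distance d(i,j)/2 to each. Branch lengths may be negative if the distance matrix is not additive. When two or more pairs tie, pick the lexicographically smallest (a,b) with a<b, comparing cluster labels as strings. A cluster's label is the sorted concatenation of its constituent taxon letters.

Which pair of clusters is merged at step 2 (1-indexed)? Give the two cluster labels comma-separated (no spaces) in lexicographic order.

1. join G+J (d=6, Q=-145) ⇒ GJ; edges |G|=41/12, |J|=31/12
  updated: d(F,GJ)=9, d(GJ,L)=16, d(GJ,Q)=7/2, d(GJ,S)=15, d(GJ,X)=14, d(GJ,Y)=9
2. join F+Y (d=2, Q=-106) ⇒ FY; edges |F|=7/5, |Y|=3/5
  updated: d(FY,GJ)=8, d(FY,L)=29/2, d(FY,Q)=15/2, d(FY,S)=23/2, d(FY,X)=19/2
3. join GJ+Q (d=7/2, Q=-173/2) ⇒ GJQ; edges |GJ|=53/16, |Q|=3/16
  updated: d(FY,GJQ)=6, d(GJQ,L)=49/4, d(GJQ,S)=59/4, d(GJQ,X)=27/4
4. join FY+GJQ (d=6, Q=-253/4) ⇒ FGJQY; edges |FY|=79/24, |GJQ|=65/24
  updated: d(FGJQY,L)=83/8, d(FGJQY,S)=81/8, d(FGJQY,X)=41/8
5. join FGJQY+S (d=81/8, Q=-75/2) ⇒ FGJQSY; edges |FGJQY|=55/16, |S|=107/16
  updated: d(FGJQSY,L)=53/8, d(FGJQSY,X)=2
6. join FGJQSY+L (d=53/8, Q=-125/8) ⇒ FGJLQSY; edges |FGJQSY|=13/16, |L|=93/16
  updated: d(FGJLQSY,X)=19/16
7. join FGJLQSY+X (d=19/16) ⇒ FGJLQSXY; edges |FGJLQSY|=19/32, |X|=19/32
final tree: (((((F:7/5,Y:3/5):79/24,((G:41/12,J:31/12):53/16,Q:3/16):65/24):55/16,S:107/16):13/16,L:93/16):19/32,X:19/32)
total length: 567/16

F,Y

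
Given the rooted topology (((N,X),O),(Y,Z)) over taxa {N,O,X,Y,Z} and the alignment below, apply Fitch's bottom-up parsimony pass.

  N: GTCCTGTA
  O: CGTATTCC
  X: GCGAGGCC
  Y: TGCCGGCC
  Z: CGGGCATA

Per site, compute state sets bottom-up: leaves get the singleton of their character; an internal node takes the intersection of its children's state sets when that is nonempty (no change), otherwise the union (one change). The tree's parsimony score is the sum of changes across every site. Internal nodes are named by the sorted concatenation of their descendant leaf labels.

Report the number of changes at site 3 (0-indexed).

3

NX@0: {G} ∩ {G} = {G} (intersection, +0)
NOX@0: {G} ∪ {C} = {C,G} (union, +1)
YZ@0: {T} ∪ {C} = {C,T} (union, +1)
NOXYZ@0: {C,G} ∩ {C,T} = {C} (intersection, +0)
NX@1: {T} ∪ {C} = {C,T} (union, +1)
NOX@1: {C,T} ∪ {G} = {C,G,T} (union, +1)
YZ@1: {G} ∩ {G} = {G} (intersection, +0)
NOXYZ@1: {C,G,T} ∩ {G} = {G} (intersection, +0)
NX@2: {C} ∪ {G} = {C,G} (union, +1)
NOX@2: {C,G} ∪ {T} = {C,G,T} (union, +1)
YZ@2: {C} ∪ {G} = {C,G} (union, +1)
NOXYZ@2: {C,G,T} ∩ {C,G} = {C,G} (intersection, +0)
NX@3: {C} ∪ {A} = {A,C} (union, +1)
NOX@3: {A,C} ∩ {A} = {A} (intersection, +0)
YZ@3: {C} ∪ {G} = {C,G} (union, +1)
NOXYZ@3: {A} ∪ {C,G} = {A,C,G} (union, +1)
NX@4: {T} ∪ {G} = {G,T} (union, +1)
NOX@4: {G,T} ∩ {T} = {T} (intersection, +0)
YZ@4: {G} ∪ {C} = {C,G} (union, +1)
NOXYZ@4: {T} ∪ {C,G} = {C,G,T} (union, +1)
NX@5: {G} ∩ {G} = {G} (intersection, +0)
NOX@5: {G} ∪ {T} = {G,T} (union, +1)
YZ@5: {G} ∪ {A} = {A,G} (union, +1)
NOXYZ@5: {G,T} ∩ {A,G} = {G} (intersection, +0)
NX@6: {T} ∪ {C} = {C,T} (union, +1)
NOX@6: {C,T} ∩ {C} = {C} (intersection, +0)
YZ@6: {C} ∪ {T} = {C,T} (union, +1)
NOXYZ@6: {C} ∩ {C,T} = {C} (intersection, +0)
NX@7: {A} ∪ {C} = {A,C} (union, +1)
NOX@7: {A,C} ∩ {C} = {C} (intersection, +0)
YZ@7: {C} ∪ {A} = {A,C} (union, +1)
NOXYZ@7: {C} ∩ {A,C} = {C} (intersection, +0)
per-site changes: [2, 2, 3, 3, 3, 2, 2, 2]; total = 19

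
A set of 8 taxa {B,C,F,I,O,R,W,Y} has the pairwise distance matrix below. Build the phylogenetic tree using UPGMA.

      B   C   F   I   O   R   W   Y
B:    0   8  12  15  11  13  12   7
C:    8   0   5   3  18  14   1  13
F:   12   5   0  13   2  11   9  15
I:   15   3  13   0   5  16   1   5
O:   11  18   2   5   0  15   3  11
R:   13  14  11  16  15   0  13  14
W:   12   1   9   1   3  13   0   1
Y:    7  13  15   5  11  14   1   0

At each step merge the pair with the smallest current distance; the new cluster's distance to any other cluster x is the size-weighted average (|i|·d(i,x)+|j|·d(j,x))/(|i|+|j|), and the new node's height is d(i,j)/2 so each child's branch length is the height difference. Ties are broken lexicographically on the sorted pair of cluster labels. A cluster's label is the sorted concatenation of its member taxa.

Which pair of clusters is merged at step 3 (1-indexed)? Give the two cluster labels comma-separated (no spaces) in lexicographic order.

1. join C+W (d=1) ⇒ CW; edges |C|=1/2, |W|=1/2
  updated: d(B,CW)=10, d(CW,F)=7, d(CW,I)=2, d(CW,O)=21/2, d(CW,R)=27/2, d(CW,Y)=7
2. join CW+I (d=2) ⇒ CIW; edges |CW|=1/2, |I|=1
  updated: d(B,CIW)=35/3, d(CIW,F)=9, d(CIW,O)=26/3, d(CIW,R)=43/3, d(CIW,Y)=19/3
3. join F+O (d=2) ⇒ FO; edges |F|=1, |O|=1
  updated: d(B,FO)=23/2, d(CIW,FO)=53/6, d(FO,R)=13, d(FO,Y)=13
4. join CIW+Y (d=19/3) ⇒ CIWY; edges |CIW|=13/6, |Y|=19/6
  updated: d(B,CIWY)=21/2, d(CIWY,FO)=79/8, d(CIWY,R)=57/4
5. join CIWY+FO (d=79/8) ⇒ CFIOWY; edges |CIWY|=85/48, |FO|=63/16
  updated: d(B,CFIOWY)=65/6, d(CFIOWY,R)=83/6
6. join B+CFIOWY (d=65/6) ⇒ BCFIOWY; edges |B|=65/12, |CFIOWY|=23/48
  updated: d(BCFIOWY,R)=96/7
7. join BCFIOWY+R (d=96/7) ⇒ BCFIORWY; edges |BCFIOWY|=121/84, |R|=48/7
final tree: ((B:65/12,((((C:1/2,W:1/2):1/2,I:1):13/6,Y:19/6):85/48,(F:1,O:1):63/16):23/48):121/84,R:48/7)
total length: 9991/336

F,O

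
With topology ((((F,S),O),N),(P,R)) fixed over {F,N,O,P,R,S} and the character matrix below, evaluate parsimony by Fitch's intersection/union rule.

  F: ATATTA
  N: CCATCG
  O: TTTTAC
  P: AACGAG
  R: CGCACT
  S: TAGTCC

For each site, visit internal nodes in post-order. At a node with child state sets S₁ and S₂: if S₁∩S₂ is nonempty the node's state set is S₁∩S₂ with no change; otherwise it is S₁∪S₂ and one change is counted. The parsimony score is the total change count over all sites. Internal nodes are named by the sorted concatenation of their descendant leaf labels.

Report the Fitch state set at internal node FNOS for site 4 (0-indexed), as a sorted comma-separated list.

site 0, node FS: F={A} ∪ S={T} → {A,T} (+1)
site 0, node FOS: FS={A,T} ∩ O={T} → {T} (+0)
site 0, node FNOS: FOS={T} ∪ N={C} → {C,T} (+1)
site 0, node PR: P={A} ∪ R={C} → {A,C} (+1)
site 0, node FNOPRS: FNOS={C,T} ∩ PR={A,C} → {C} (+0)
site 1, node FS: F={T} ∪ S={A} → {A,T} (+1)
site 1, node FOS: FS={A,T} ∩ O={T} → {T} (+0)
site 1, node FNOS: FOS={T} ∪ N={C} → {C,T} (+1)
site 1, node PR: P={A} ∪ R={G} → {A,G} (+1)
site 1, node FNOPRS: FNOS={C,T} ∪ PR={A,G} → {A,C,G,T} (+1)
site 2, node FS: F={A} ∪ S={G} → {A,G} (+1)
site 2, node FOS: FS={A,G} ∪ O={T} → {A,G,T} (+1)
site 2, node FNOS: FOS={A,G,T} ∩ N={A} → {A} (+0)
site 2, node PR: P={C} ∩ R={C} → {C} (+0)
site 2, node FNOPRS: FNOS={A} ∪ PR={C} → {A,C} (+1)
site 3, node FS: F={T} ∩ S={T} → {T} (+0)
site 3, node FOS: FS={T} ∩ O={T} → {T} (+0)
site 3, node FNOS: FOS={T} ∩ N={T} → {T} (+0)
site 3, node PR: P={G} ∪ R={A} → {A,G} (+1)
site 3, node FNOPRS: FNOS={T} ∪ PR={A,G} → {A,G,T} (+1)
site 4, node FS: F={T} ∪ S={C} → {C,T} (+1)
site 4, node FOS: FS={C,T} ∪ O={A} → {A,C,T} (+1)
site 4, node FNOS: FOS={A,C,T} ∩ N={C} → {C} (+0)
site 4, node PR: P={A} ∪ R={C} → {A,C} (+1)
site 4, node FNOPRS: FNOS={C} ∩ PR={A,C} → {C} (+0)
site 5, node FS: F={A} ∪ S={C} → {A,C} (+1)
site 5, node FOS: FS={A,C} ∩ O={C} → {C} (+0)
site 5, node FNOS: FOS={C} ∪ N={G} → {C,G} (+1)
site 5, node PR: P={G} ∪ R={T} → {G,T} (+1)
site 5, node FNOPRS: FNOS={C,G} ∩ PR={G,T} → {G} (+0)
per-site changes: [3, 4, 3, 2, 3, 3]; total = 18

C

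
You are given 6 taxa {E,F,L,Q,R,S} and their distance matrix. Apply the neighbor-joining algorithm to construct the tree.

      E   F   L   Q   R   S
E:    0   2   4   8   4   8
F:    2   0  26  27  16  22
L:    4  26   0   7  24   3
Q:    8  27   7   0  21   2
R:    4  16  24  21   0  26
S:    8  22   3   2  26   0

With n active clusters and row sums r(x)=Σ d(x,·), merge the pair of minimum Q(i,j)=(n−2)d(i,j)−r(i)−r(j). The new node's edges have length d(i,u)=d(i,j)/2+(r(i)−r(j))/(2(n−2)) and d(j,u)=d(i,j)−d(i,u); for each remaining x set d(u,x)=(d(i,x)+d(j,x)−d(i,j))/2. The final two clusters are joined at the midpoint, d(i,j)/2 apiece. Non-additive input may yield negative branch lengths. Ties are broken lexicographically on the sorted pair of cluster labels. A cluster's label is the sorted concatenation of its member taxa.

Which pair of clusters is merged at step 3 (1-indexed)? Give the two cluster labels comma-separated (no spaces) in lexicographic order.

EFR,L

1. join F+R (d=16, Q=-120) ⇒ FR; edges |F|=33/4, |R|=31/4
  updated: d(E,FR)=-5, d(FR,L)=17, d(FR,Q)=16, d(FR,S)=16
2. join E+FR (d=-5, Q=-74) ⇒ EFR; edges |E|=-22/3, |FR|=7/3
  updated: d(EFR,L)=13, d(EFR,Q)=29/2, d(EFR,S)=29/2
3. join EFR+L (d=13, Q=-39) ⇒ EFLR; edges |EFR|=45/4, |L|=7/4
  updated: d(EFLR,Q)=17/4, d(EFLR,S)=9/4
4. join EFLR+Q (d=17/4, Q=-17/2) ⇒ EFLQR; edges |EFLR|=9/4, |Q|=2
  updated: d(EFLQR,S)=0
5. join EFLQR+S (d=0) ⇒ EFLQRS; edges |EFLQR|=0, |S|=0
final tree: ((((E:-22/3,(F:33/4,R:31/4):7/3):45/4,L:7/4):9/4,Q:2):0,S:0)
total length: 113/4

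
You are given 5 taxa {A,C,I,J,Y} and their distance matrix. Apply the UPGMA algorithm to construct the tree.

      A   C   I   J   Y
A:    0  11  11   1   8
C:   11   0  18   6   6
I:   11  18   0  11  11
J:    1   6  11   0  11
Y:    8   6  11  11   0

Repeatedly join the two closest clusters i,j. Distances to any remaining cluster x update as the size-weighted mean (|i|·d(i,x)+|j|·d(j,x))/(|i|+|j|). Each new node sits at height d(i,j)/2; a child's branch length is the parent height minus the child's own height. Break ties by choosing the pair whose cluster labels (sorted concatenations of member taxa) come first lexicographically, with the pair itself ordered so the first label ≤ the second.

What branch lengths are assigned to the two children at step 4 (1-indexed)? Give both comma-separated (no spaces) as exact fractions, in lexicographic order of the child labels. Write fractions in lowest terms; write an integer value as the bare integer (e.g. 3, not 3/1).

15/8,51/8

1. join A+J (d=1) ⇒ AJ; edges |A|=1/2, |J|=1/2
  updated: d(AJ,C)=17/2, d(AJ,I)=11, d(AJ,Y)=19/2
2. join C+Y (d=6) ⇒ CY; edges |C|=3, |Y|=3
  updated: d(AJ,CY)=9, d(CY,I)=29/2
3. join AJ+CY (d=9) ⇒ ACJY; edges |AJ|=4, |CY|=3/2
  updated: d(ACJY,I)=51/4
4. join ACJY+I (d=51/4) ⇒ ACIJY; edges |ACJY|=15/8, |I|=51/8
final tree: (((A:1/2,J:1/2):4,(C:3,Y:3):3/2):15/8,I:51/8)
total length: 83/4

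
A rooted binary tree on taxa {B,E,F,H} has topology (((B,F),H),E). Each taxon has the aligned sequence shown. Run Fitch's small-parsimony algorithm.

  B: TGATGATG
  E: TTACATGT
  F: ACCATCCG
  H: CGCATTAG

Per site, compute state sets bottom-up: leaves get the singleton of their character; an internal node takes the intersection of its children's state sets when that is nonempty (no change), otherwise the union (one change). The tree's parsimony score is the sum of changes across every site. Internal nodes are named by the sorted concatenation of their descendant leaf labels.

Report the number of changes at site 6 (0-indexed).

3

[col 0] BF: children B:{T}, F:{A} ∪→ {A,T}; cost 1
[col 0] BFH: children BF:{A,T}, H:{C} ∪→ {A,C,T}; cost 1
[col 0] BEFH: children BFH:{A,C,T}, E:{T} ∩→ {T}; cost 0
[col 1] BF: children B:{G}, F:{C} ∪→ {C,G}; cost 1
[col 1] BFH: children BF:{C,G}, H:{G} ∩→ {G}; cost 0
[col 1] BEFH: children BFH:{G}, E:{T} ∪→ {G,T}; cost 1
[col 2] BF: children B:{A}, F:{C} ∪→ {A,C}; cost 1
[col 2] BFH: children BF:{A,C}, H:{C} ∩→ {C}; cost 0
[col 2] BEFH: children BFH:{C}, E:{A} ∪→ {A,C}; cost 1
[col 3] BF: children B:{T}, F:{A} ∪→ {A,T}; cost 1
[col 3] BFH: children BF:{A,T}, H:{A} ∩→ {A}; cost 0
[col 3] BEFH: children BFH:{A}, E:{C} ∪→ {A,C}; cost 1
[col 4] BF: children B:{G}, F:{T} ∪→ {G,T}; cost 1
[col 4] BFH: children BF:{G,T}, H:{T} ∩→ {T}; cost 0
[col 4] BEFH: children BFH:{T}, E:{A} ∪→ {A,T}; cost 1
[col 5] BF: children B:{A}, F:{C} ∪→ {A,C}; cost 1
[col 5] BFH: children BF:{A,C}, H:{T} ∪→ {A,C,T}; cost 1
[col 5] BEFH: children BFH:{A,C,T}, E:{T} ∩→ {T}; cost 0
[col 6] BF: children B:{T}, F:{C} ∪→ {C,T}; cost 1
[col 6] BFH: children BF:{C,T}, H:{A} ∪→ {A,C,T}; cost 1
[col 6] BEFH: children BFH:{A,C,T}, E:{G} ∪→ {A,C,G,T}; cost 1
[col 7] BF: children B:{G}, F:{G} ∩→ {G}; cost 0
[col 7] BFH: children BF:{G}, H:{G} ∩→ {G}; cost 0
[col 7] BEFH: children BFH:{G}, E:{T} ∪→ {G,T}; cost 1
per-site changes: [2, 2, 2, 2, 2, 2, 3, 1]; total = 16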